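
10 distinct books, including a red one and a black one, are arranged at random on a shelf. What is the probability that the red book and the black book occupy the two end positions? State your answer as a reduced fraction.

There are 10! = 3628800 arrangements.
Place the red book and the black book at the ends in 2 ways, arrange the remaining 8 in 8! = 40320 ways: 2·40320 = 80640.
Probability = 80640/3628800 = 1/45.

1/45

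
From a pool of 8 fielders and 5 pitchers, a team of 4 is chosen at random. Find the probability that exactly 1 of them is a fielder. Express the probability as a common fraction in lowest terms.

There are C(13,4) = 715 ways to choose 4 from 13.
Selections with exactly 1 fielder: choose 1 of the 8 fielders and 3 of the 5 pitchers, C(8,1)·C(5,3) = 8·10 = 80.
Probability = 80/715 = 16/143.

16/143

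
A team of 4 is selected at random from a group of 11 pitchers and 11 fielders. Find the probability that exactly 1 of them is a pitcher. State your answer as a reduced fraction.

There are C(22,4) = 7315 ways to choose 4 from 22.
Selections with exactly 1 pitcher: choose 1 of the 11 pitchers and 3 of the 11 fielders, C(11,1)·C(11,3) = 11·165 = 1815.
Probability = 1815/7315 = 33/133.

33/133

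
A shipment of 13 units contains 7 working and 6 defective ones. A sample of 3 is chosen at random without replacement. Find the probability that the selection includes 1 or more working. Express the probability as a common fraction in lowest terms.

133/143

Total selections: C(13,3) = 286.
The complement is all 3 are defective: C(6,3) = 20.
Probability = 1 − 20/286 = 266/286 = 133/143.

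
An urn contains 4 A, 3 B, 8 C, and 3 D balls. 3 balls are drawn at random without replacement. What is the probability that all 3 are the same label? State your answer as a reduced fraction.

There are C(18,3) = 816 ways to draw 3 balls.
All same label: C(4,3) + C(3,3) + C(8,3) + C(3,3) = 4 + 1 + 56 + 1 = 62.
Probability = 62/816 = 31/408.

31/408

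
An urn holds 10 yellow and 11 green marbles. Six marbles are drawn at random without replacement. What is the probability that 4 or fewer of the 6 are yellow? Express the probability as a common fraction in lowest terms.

Total selections: C(21,6) = 54264.
Count the complement (more than 4 yellow): C(10,5)·C(11,1) + C(10,6)·C(11,0) = 2772 + 210 = 2982.
Probability = 1 − 2982/54264 = 51282/54264 = 1221/1292.

1221/1292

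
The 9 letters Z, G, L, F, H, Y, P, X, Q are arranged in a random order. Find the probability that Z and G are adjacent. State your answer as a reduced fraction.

There are 9! = 362880 arrangements.
Treat Z and G as a block: 8! arrangements of the blocks × 2 orders within the block = 2·40320 = 80640.
Probability = 80640/362880 = 2/9.

2/9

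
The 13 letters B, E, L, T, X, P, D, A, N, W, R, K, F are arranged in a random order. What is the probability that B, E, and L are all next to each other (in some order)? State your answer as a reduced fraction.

1/26

There are 13! = 6227020800 arrangements.
Treat the three as one block: 11! placements × 3! orders within the block = 39916800·6 = 239500800.
Probability = 239500800/6227020800 = 1/26.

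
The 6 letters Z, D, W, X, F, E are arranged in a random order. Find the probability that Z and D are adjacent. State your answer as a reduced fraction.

1/3

There are 6! = 720 arrangements.
Treat Z and D as a block: 5! arrangements of the blocks × 2 orders within the block = 2·120 = 240.
Probability = 240/720 = 1/3.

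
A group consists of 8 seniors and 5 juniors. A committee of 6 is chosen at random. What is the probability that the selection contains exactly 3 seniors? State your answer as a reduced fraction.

There are C(13,6) = 1716 ways to choose 6 from 13.
Selections with exactly 3 seniors: choose 3 of the 8 seniors and 3 of the 5 juniors, C(8,3)·C(5,3) = 56·10 = 560.
Probability = 560/1716 = 140/429.

140/429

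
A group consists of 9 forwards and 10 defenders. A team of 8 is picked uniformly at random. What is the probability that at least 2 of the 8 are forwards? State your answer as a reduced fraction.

There are C(19,8) = 75582 ways to choose the 8.
Count the complement (fewer than 2 forwards): C(9,0)·C(10,8) + C(9,1)·C(10,7) = 45 + 1080 = 1125.
Probability = 1 − 1125/75582 = 74457/75582 = 8273/8398.

8273/8398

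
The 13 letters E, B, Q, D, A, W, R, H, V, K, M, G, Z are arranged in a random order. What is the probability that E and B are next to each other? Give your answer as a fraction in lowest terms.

There are 13! = 6227020800 arrangements.
Treat E and B as a block: 12! arrangements of the blocks × 2 orders within the block = 2·479001600 = 958003200.
Probability = 958003200/6227020800 = 2/13.

2/13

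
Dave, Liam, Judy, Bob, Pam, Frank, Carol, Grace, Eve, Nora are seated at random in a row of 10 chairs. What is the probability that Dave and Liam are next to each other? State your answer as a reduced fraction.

1/5

There are 10! = 3628800 arrangements.
Treat Dave and Liam as a block: 9! arrangements of the blocks × 2 orders within the block = 2·362880 = 725760.
Probability = 725760/3628800 = 1/5.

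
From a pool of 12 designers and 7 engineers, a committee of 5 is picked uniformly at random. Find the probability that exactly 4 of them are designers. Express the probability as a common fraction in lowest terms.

385/1292

Total number of selections: C(19,5) = 11628.
Selections with exactly 4 designers: choose 4 of the 12 designers and 1 of the 7 engineers, C(12,4)·C(7,1) = 495·7 = 3465.
Probability = 3465/11628 = 385/1292.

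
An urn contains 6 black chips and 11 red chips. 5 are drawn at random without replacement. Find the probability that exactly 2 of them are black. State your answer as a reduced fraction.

2475/6188

The sample space is all 5-subsets of the 17: C(17,5) = 6188.
Selections with exactly 2 black: choose 2 of the 6 black and 3 of the 11 red, C(6,2)·C(11,3) = 15·165 = 2475.
Probability = 2475/6188.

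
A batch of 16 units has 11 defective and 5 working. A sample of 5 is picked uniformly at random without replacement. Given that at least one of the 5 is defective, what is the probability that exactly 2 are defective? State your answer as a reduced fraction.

Work in counts. Selections with at least one defective: C(16,5) − C(5,5) = 4368 − 1 = 4367.
Of those, selections where exactly 2 are defective: C(11,2)·C(5,3) = 55·10 = 550.
Conditional probability = 550/4367 = 50/397.

50/397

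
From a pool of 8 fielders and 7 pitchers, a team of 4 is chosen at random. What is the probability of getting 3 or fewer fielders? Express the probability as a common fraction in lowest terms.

37/39

Total selections: C(15,4) = 1365.
The complement is exactly 4 fielders: C(8,4)·C(7,0) = 70.
Probability = 1 − 70/1365 = 1295/1365 = 37/39.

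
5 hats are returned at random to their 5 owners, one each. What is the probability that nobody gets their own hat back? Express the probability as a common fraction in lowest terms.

11/30

There are 5! = 120 assignments.
By inclusion-exclusion, assignments with no fixed points: C(5,0)·5! − C(5,1)·4! + C(5,2)·3! − C(5,3)·2! + C(5,4)·1! − C(5,5)·0! = 44.
Probability = 44/120 = 11/30.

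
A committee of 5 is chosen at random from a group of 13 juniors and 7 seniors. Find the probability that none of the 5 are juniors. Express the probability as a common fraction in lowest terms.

7/5168

There are C(20,5) = 15504 possible selections.
Selections with no juniors (all seniors): C(7,5) = 21.
Probability = 21/15504 = 7/5168.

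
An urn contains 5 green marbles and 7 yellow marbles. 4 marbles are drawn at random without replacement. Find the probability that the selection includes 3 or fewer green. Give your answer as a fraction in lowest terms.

98/99

Total selections: C(12,4) = 495.
The complement is exactly 4 green: C(5,4)·C(7,0) = 5.
Probability = 1 − 5/495 = 490/495 = 98/99.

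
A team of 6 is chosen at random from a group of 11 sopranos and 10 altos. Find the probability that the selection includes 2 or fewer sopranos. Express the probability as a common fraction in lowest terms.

173/646

Total selections: C(21,6) = 54264.
Favorable selections (2 or fewer sopranos): C(11,0)·C(10,6) + C(11,1)·C(10,5) + C(11,2)·C(10,4) = 210 + 2772 + 11550 = 14532.
Probability = 14532/54264 = 173/646.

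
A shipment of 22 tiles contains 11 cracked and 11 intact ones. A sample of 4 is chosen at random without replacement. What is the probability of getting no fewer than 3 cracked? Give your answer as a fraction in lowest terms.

39/133

Total selections: C(22,4) = 7315.
Favorable selections (no fewer than 3 cracked): C(11,3)·C(11,1) + C(11,4)·C(11,0) = 1815 + 330 = 2145.
Probability = 2145/7315 = 39/133.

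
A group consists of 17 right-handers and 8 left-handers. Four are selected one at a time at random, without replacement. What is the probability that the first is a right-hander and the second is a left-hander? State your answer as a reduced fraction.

Multiply the conditional probabilities at each draw: 17/25 · 8/24 = 136/600 = 17/75.

17/75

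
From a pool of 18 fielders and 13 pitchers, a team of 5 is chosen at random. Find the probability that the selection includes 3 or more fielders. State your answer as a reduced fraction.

Total selections: C(31,5) = 169911.
Favorable selections (3 or more fielders): C(18,3)·C(13,2) + C(18,4)·C(13,1) + C(18,5)·C(13,0) = 63648 + 39780 + 8568 = 111996.
Probability = 111996/169911 = 4148/6293.

4148/6293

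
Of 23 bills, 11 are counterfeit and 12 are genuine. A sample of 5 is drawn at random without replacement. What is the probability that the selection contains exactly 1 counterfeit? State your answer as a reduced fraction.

495/3059

There are C(23,5) = 33649 ways to choose 5 from 23.
Selections with exactly 1 counterfeit: choose 1 of the 11 counterfeit and 4 of the 12 genuine, C(11,1)·C(12,4) = 11·495 = 5445.
Probability = 5445/33649 = 495/3059.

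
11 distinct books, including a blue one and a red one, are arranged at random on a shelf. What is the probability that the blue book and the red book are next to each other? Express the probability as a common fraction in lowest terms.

There are 11! = 39916800 arrangements.
Treat the blue book and the red book as a block: 10! arrangements of the blocks × 2 orders within the block = 2·3628800 = 7257600.
Probability = 7257600/39916800 = 2/11.

2/11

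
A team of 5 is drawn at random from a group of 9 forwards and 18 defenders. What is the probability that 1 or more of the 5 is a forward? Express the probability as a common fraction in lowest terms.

4009/4485

There are C(27,5) = 80730 ways to choose the 5.
The complement is all 5 are defenders: C(18,5) = 8568.
Probability = 1 − 8568/80730 = 72162/80730 = 4009/4485.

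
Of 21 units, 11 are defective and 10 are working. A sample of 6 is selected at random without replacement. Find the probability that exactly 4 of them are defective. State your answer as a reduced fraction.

2475/9044

There are C(21,6) = 54264 ways to choose 6 from 21.
Selections with exactly 4 defective: choose 4 of the 11 defective and 2 of the 10 working, C(11,4)·C(10,2) = 330·45 = 14850.
Probability = 14850/54264 = 2475/9044.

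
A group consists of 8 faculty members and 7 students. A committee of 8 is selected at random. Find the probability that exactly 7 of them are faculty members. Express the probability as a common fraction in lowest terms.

Total number of selections: C(15,8) = 6435.
Selections with exactly 7 faculty members: choose 7 of the 8 faculty members and 1 of the 7 students, C(8,7)·C(7,1) = 8·7 = 56.
Probability = 56/6435.

56/6435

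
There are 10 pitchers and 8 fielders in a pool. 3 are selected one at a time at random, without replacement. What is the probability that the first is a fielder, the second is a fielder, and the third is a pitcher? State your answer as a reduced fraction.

35/306

Multiply the conditional probabilities at each draw: 8/18 · 7/17 · 10/16 = 560/4896 = 35/306.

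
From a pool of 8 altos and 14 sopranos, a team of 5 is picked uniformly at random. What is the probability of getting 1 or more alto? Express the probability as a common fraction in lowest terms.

158/171

Total selections: C(22,5) = 26334.
The complement is all 5 are sopranos: C(14,5) = 2002.
Probability = 1 − 2002/26334 = 24332/26334 = 158/171.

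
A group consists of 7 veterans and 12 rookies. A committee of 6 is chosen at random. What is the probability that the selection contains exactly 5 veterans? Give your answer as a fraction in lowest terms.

3/323

The sample space is all 6-subsets of the 19: C(19,6) = 27132.
Selections with exactly 5 veterans: choose 5 of the 7 veterans and 1 of the 12 rookies, C(7,5)·C(12,1) = 21·12 = 252.
Probability = 252/27132 = 3/323.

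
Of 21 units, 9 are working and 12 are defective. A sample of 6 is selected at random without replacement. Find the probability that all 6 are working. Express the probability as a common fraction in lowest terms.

1/646

There are C(21,6) = 54264 possible selections.
Selections with all working: C(9,6) = 84.
Probability = 84/54264 = 1/646.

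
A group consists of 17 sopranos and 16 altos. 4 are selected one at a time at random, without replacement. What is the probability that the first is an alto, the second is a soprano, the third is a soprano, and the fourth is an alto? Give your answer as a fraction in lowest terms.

Multiply the conditional probabilities at each draw: 16/33 · 17/32 · 16/31 · 15/30 = 65280/982080 = 68/1023.

68/1023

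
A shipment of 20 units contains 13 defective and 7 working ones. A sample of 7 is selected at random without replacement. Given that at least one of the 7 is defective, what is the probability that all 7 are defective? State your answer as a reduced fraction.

132/5963

Work in counts. Selections with at least one defective: C(20,7) − C(7,7) = 77520 − 1 = 77519.
Of those, selections where all 7 are defective: C(13,7) = 1716.
Conditional probability = 1716/77519 = 132/5963.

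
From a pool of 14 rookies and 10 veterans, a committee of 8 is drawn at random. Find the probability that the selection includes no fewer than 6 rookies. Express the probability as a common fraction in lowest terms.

1742/7429

Total selections: C(24,8) = 735471.
Favorable selections (no fewer than 6 rookies): C(14,6)·C(10,2) + C(14,7)·C(10,1) + C(14,8)·C(10,0) = 135135 + 34320 + 3003 = 172458.
Probability = 172458/735471 = 1742/7429.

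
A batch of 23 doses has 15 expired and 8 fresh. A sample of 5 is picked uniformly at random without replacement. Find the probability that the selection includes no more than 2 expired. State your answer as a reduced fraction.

There are C(23,5) = 33649 ways to choose the 5.
Favorable selections (no more than 2 expired): C(15,0)·C(8,5) + C(15,1)·C(8,4) + C(15,2)·C(8,3) = 56 + 1050 + 5880 = 6986.
Probability = 6986/33649 = 998/4807.

998/4807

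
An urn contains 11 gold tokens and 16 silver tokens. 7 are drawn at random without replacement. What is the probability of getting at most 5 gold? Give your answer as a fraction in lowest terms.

Total selections: C(27,7) = 888030.
Count the complement (more than 5 gold): C(11,6)·C(16,1) + C(11,7)·C(16,0) = 7392 + 330 = 7722.
Probability = 1 − 7722/888030 = 880308/888030 = 114/115.

114/115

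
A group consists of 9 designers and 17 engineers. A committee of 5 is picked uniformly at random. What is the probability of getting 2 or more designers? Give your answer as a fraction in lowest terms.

There are C(26,5) = 65780 ways to choose the 5.
Favorable selections (2 or more designers): C(9,2)·C(17,3) + C(9,3)·C(17,2) + C(9,4)·C(17,1) + C(9,5)·C(17,0) = 24480 + 11424 + 2142 + 126 = 38172.
Probability = 38172/65780 = 9543/16445.

9543/16445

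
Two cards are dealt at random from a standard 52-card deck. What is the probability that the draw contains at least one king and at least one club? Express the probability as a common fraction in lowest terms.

There are C(52,2) = 1326 possible draws.
By inclusion-exclusion on the complements, draws missing all kings or all clubs: C(48,2) + C(39,2) − C(36,2) = 1128 + 741 − 630 = 1239.
So draws with at least one of each: 1326 − 1239 = 87, probability 87/1326 = 29/442.

29/442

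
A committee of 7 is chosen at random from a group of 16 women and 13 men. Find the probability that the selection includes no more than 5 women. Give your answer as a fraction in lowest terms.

There are C(29,7) = 1560780 ways to choose the 7.
Count the complement (more than 5 women): C(16,6)·C(13,1) + C(16,7)·C(13,0) = 104104 + 11440 = 115544.
Probability = 1 − 115544/1560780 = 1445236/1560780 = 27793/30015.

27793/30015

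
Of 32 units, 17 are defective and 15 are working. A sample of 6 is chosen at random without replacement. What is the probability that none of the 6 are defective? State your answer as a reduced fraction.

715/129456

There are C(32,6) = 906192 possible selections.
Selections with no defective (all working): C(15,6) = 5005.
Probability = 5005/906192 = 715/129456.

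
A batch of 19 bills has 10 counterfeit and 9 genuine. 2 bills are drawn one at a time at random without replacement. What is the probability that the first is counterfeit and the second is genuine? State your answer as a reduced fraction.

5/19

Multiply the conditional probabilities at each draw: 10/19 · 9/18 = 90/342 = 5/19.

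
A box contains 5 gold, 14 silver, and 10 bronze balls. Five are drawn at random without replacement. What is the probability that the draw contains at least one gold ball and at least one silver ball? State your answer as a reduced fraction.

700/1131

There are C(29,5) = 118755 possible draws.
By inclusion-exclusion on the complements, draws missing all gold or all silver: C(24,5) + C(15,5) − C(10,5) = 42504 + 3003 − 252 = 45255.
So draws with at least one of each: 118755 − 45255 = 73500, probability 73500/118755 = 700/1131.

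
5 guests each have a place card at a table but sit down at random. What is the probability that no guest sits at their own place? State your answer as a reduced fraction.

11/30

There are 5! = 120 seatings.
By inclusion-exclusion, seatings with no fixed points: C(5,0)·5! − C(5,1)·4! + C(5,2)·3! − C(5,3)·2! + C(5,4)·1! − C(5,5)·0! = 44.
Probability = 44/120 = 11/30.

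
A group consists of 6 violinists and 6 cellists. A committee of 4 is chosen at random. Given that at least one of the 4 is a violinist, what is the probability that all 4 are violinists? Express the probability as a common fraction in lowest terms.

1/32

Work in counts. Selections with at least one violinist: C(12,4) − C(6,4) = 495 − 15 = 480.
Of those, selections where all 4 are violinists: C(6,4) = 15.
Conditional probability = 15/480 = 1/32.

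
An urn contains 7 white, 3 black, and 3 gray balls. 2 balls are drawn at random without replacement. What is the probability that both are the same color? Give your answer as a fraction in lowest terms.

There are C(13,2) = 78 ways to draw 2 balls.
All same color: C(7,2) + C(3,2) + C(3,2) = 21 + 3 + 3 = 27.
Probability = 27/78 = 9/26.

9/26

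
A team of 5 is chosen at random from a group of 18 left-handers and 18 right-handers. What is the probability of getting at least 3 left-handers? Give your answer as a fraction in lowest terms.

1/2

Total selections: C(36,5) = 376992.
Favorable selections (at least 3 left-handers): C(18,3)·C(18,2) + C(18,4)·C(18,1) + C(18,5)·C(18,0) = 124848 + 55080 + 8568 = 188496.
Probability = 188496/376992 = 1/2.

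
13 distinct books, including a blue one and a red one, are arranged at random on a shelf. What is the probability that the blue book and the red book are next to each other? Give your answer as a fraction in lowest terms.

There are 13! = 6227020800 arrangements.
Treat the blue book and the red book as a block: 12! arrangements of the blocks × 2 orders within the block = 2·479001600 = 958003200.
Probability = 958003200/6227020800 = 2/13.

2/13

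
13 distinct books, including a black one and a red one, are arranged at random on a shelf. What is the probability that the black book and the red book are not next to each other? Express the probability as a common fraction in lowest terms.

11/13

There are 13! = 6227020800 arrangements.
Arrangements with the black book and the red book adjacent: 2·12! = 958003200.
So not adjacent: 6227020800 − 958003200 = 5269017600, probability 5269017600/6227020800 = 11/13.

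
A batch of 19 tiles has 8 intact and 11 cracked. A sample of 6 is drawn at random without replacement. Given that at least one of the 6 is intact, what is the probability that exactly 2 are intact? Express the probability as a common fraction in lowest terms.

Work in counts. Selections with at least one intact: C(19,6) − C(11,6) = 27132 − 462 = 26670.
Of those, selections where exactly 2 are intact: C(8,2)·C(11,4) = 28·330 = 9240.
Conditional probability = 9240/26670 = 44/127.

44/127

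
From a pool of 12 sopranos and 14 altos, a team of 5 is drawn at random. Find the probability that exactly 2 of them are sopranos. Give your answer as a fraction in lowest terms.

42/115

Total number of selections: C(26,5) = 65780.
Selections with exactly 2 sopranos: choose 2 of the 12 sopranos and 3 of the 14 altos, C(12,2)·C(14,3) = 66·364 = 24024.
Probability = 24024/65780 = 42/115.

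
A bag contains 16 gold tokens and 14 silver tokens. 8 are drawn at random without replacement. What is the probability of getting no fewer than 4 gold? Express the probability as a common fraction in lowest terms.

There are C(30,8) = 5852925 ways to choose the 8.
Favorable selections (no fewer than 4 gold): C(16,4)·C(14,4) + C(16,5)·C(14,3) + C(16,6)·C(14,2) + C(16,7)·C(14,1) + C(16,8)·C(14,0) = 1821820 + 1589952 + 728728 + 160160 + 12870 = 4313530.
Probability = 4313530/5852925 = 66362/90045.

66362/90045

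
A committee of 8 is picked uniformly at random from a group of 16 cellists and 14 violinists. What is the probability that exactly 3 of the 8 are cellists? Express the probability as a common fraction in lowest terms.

The sample space is all 8-subsets of the 30: C(30,8) = 5852925.
Selections with exactly 3 cellists: choose 3 of the 16 cellists and 5 of the 14 violinists, C(16,3)·C(14,5) = 560·2002 = 1121120.
Probability = 1121120/5852925 = 17248/90045.

17248/90045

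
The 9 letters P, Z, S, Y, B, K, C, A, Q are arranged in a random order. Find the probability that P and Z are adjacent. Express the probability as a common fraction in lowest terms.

2/9

There are 9! = 362880 arrangements.
Treat P and Z as a block: 8! arrangements of the blocks × 2 orders within the block = 2·40320 = 80640.
Probability = 80640/362880 = 2/9.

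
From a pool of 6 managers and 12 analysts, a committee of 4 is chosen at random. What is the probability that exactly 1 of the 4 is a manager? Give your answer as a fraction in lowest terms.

22/51

There are C(18,4) = 3060 ways to choose 4 from 18.
Selections with exactly 1 manager: choose 1 of the 6 managers and 3 of the 12 analysts, C(6,1)·C(12,3) = 6·220 = 1320.
Probability = 1320/3060 = 22/51.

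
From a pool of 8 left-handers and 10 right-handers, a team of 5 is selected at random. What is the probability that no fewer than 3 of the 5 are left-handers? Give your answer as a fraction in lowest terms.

Total selections: C(18,5) = 8568.
Favorable selections (no fewer than 3 left-handers): C(8,3)·C(10,2) + C(8,4)·C(10,1) + C(8,5)·C(10,0) = 2520 + 700 + 56 = 3276.
Probability = 3276/8568 = 13/34.

13/34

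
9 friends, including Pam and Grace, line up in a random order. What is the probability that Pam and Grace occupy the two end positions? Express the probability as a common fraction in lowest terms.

There are 9! = 362880 arrangements.
Place Pam and Grace at the ends in 2 ways, arrange the remaining 7 in 7! = 5040 ways: 2·5040 = 10080.
Probability = 10080/362880 = 1/36.

1/36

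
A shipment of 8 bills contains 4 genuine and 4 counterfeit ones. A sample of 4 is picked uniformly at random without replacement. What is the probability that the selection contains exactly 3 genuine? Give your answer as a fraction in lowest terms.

8/35

There are C(8,4) = 70 ways to choose 4 from 8.
Selections with exactly 3 genuine: choose 3 of the 4 genuine and 1 of the 4 counterfeit, C(4,3)·C(4,1) = 4·4 = 16.
Probability = 16/70 = 8/35.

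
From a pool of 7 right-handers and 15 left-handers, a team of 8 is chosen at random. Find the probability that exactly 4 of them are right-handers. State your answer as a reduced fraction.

The sample space is all 8-subsets of the 22: C(22,8) = 319770.
Selections with exactly 4 right-handers: choose 4 of the 7 right-handers and 4 of the 15 left-handers, C(7,4)·C(15,4) = 35·1365 = 47775.
Probability = 47775/319770 = 3185/21318.

3185/21318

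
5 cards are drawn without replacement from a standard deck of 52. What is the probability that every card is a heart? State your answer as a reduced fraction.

33/66640

There are C(52,5) = 2598960 possible 5-card hands.
Hands that are all hearts: C(13,5) = 1287.
Probability = 1287/2598960 = 33/66640.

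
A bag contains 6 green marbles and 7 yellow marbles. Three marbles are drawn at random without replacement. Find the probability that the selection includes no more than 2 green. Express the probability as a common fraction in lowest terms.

133/143

Total selections: C(13,3) = 286.
The complement is exactly 3 green: C(6,3)·C(7,0) = 20.
Probability = 1 − 20/286 = 266/286 = 133/143.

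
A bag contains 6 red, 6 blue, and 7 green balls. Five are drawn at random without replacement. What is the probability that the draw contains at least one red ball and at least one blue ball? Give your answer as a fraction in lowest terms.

3025/3876

There are C(19,5) = 11628 possible draws.
By inclusion-exclusion on the complements, draws missing all red or all blue: C(13,5) + C(13,5) − C(7,5) = 1287 + 1287 − 21 = 2553.
So draws with at least one of each: 11628 − 2553 = 9075, probability 9075/11628 = 3025/3876.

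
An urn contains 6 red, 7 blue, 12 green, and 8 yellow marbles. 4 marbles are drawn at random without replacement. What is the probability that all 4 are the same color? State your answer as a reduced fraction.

41/2728

There are C(33,4) = 40920 ways to draw 4 marbles.
All same color: C(6,4) + C(7,4) + C(12,4) + C(8,4) = 15 + 35 + 495 + 70 = 615.
Probability = 615/40920 = 41/2728.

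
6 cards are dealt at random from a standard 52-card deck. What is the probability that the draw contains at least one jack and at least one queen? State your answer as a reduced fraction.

718637/5089630

There are C(52,6) = 20358520 possible draws.
By inclusion-exclusion on the complements, draws missing all jacks or all queens: C(48,6) + C(48,6) − C(44,6) = 12271512 + 12271512 − 7059052 = 17483972.
So draws with at least one of each: 20358520 − 17483972 = 2874548, probability 2874548/20358520 = 718637/5089630.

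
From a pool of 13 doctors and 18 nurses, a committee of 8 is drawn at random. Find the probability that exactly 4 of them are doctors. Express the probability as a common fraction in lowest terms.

Total number of selections: C(31,8) = 7888725.
Selections with exactly 4 doctors: choose 4 of the 13 doctors and 4 of the 18 nurses, C(13,4)·C(18,4) = 715·3060 = 2187900.
Probability = 2187900/7888725 = 748/2697.

748/2697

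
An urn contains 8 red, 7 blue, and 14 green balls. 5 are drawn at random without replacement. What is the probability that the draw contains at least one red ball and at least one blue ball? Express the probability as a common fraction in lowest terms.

814/1305

There are C(29,5) = 118755 possible draws.
By inclusion-exclusion on the complements, draws missing all red or all blue: C(21,5) + C(22,5) − C(14,5) = 20349 + 26334 − 2002 = 44681.
So draws with at least one of each: 118755 − 44681 = 74074, probability 74074/118755 = 814/1305.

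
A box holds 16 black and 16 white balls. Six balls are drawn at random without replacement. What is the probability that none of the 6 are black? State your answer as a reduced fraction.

143/16182

There are C(32,6) = 906192 possible selections.
Selections with no black (all white): C(16,6) = 8008.
Probability = 8008/906192 = 143/16182.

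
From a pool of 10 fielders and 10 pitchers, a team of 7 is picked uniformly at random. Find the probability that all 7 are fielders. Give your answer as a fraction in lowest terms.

1/646

There are C(20,7) = 77520 possible selections.
Selections with all fielders: C(10,7) = 120.
Probability = 120/77520 = 1/646.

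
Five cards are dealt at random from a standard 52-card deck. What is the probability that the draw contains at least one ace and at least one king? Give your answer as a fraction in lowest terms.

There are C(52,5) = 2598960 possible draws.
By inclusion-exclusion on the complements, draws missing all aces or all kings: C(48,5) + C(48,5) − C(44,5) = 1712304 + 1712304 − 1086008 = 2338600.
So draws with at least one of each: 2598960 − 2338600 = 260360, probability 260360/2598960 = 6509/64974.

6509/64974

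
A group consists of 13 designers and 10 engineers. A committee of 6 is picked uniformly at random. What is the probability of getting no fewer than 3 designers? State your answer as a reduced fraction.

Total selections: C(23,6) = 100947.
Favorable selections (no fewer than 3 designers): C(13,3)·C(10,3) + C(13,4)·C(10,2) + C(13,5)·C(10,1) + C(13,6)·C(10,0) = 34320 + 32175 + 12870 + 1716 = 81081.
Probability = 81081/100947 = 351/437.

351/437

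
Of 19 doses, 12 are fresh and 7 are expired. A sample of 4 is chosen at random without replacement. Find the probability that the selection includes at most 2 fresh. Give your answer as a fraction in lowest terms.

1841/3876

There are C(19,4) = 3876 ways to choose the 4.
Favorable selections (at most 2 fresh): C(12,0)·C(7,4) + C(12,1)·C(7,3) + C(12,2)·C(7,2) = 35 + 420 + 1386 = 1841.
Probability = 1841/3876.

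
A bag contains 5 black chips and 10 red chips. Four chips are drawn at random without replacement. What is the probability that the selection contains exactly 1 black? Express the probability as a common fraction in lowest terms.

There are C(15,4) = 1365 ways to choose 4 from 15.
Selections with exactly 1 black: choose 1 of the 5 black and 3 of the 10 red, C(5,1)·C(10,3) = 5·120 = 600.
Probability = 600/1365 = 40/91.

40/91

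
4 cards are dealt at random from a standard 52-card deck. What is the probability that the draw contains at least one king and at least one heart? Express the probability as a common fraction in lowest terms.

52799/270725

There are C(52,4) = 270725 possible draws.
By inclusion-exclusion on the complements, draws missing all kings or all hearts: C(48,4) + C(39,4) − C(36,4) = 194580 + 82251 − 58905 = 217926.
So draws with at least one of each: 270725 − 217926 = 52799, probability 52799/270725.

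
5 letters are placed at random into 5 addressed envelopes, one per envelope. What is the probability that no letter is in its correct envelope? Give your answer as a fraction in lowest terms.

11/30

There are 5! = 120 assignments.
By inclusion-exclusion, assignments with no fixed points: C(5,0)·5! − C(5,1)·4! + C(5,2)·3! − C(5,3)·2! + C(5,4)·1! − C(5,5)·0! = 44.
Probability = 44/120 = 11/30.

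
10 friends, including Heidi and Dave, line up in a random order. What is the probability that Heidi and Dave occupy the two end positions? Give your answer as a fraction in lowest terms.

There are 10! = 3628800 arrangements.
Place Heidi and Dave at the ends in 2 ways, arrange the remaining 8 in 8! = 40320 ways: 2·40320 = 80640.
Probability = 80640/3628800 = 1/45.

1/45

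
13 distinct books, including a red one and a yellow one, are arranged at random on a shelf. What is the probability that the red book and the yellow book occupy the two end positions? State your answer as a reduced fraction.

There are 13! = 6227020800 arrangements.
Place the red book and the yellow book at the ends in 2 ways, arrange the remaining 11 in 11! = 39916800 ways: 2·39916800 = 79833600.
Probability = 79833600/6227020800 = 1/78.

1/78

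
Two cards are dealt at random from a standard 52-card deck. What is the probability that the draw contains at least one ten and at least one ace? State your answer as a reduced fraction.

8/663

There are C(52,2) = 1326 possible draws.
By inclusion-exclusion on the complements, draws missing all tens or all aces: C(48,2) + C(48,2) − C(44,2) = 1128 + 1128 − 946 = 1310.
So draws with at least one of each: 1326 − 1310 = 16, probability 16/1326 = 8/663.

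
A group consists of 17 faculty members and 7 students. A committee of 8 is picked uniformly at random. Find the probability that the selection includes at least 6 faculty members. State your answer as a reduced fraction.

There are C(24,8) = 735471 ways to choose the 8.
Favorable selections (at least 6 faculty members): C(17,6)·C(7,2) + C(17,7)·C(7,1) + C(17,8)·C(7,0) = 259896 + 136136 + 24310 = 420342.
Probability = 420342/735471 = 8242/14421.

8242/14421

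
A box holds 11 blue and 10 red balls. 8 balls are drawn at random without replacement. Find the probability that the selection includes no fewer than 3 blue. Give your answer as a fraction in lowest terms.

There are C(21,8) = 203490 ways to choose the 8.
Count the complement (fewer than 3 blue): C(11,0)·C(10,8) + C(11,1)·C(10,7) + C(11,2)·C(10,6) = 45 + 1320 + 11550 = 12915.
Probability = 1 − 12915/203490 = 190575/203490 = 605/646.

605/646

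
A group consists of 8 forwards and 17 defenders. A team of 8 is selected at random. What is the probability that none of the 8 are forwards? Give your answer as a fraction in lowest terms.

There are C(25,8) = 1081575 possible selections.
Selections with no forwards (all defenders): C(17,8) = 24310.
Probability = 24310/1081575 = 442/19665.

442/19665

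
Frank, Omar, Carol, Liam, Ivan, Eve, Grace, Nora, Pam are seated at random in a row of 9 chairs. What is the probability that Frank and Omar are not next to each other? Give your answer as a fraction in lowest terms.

There are 9! = 362880 arrangements.
Arrangements with Frank and Omar adjacent: 2·8! = 80640.
So not adjacent: 362880 − 80640 = 282240, probability 282240/362880 = 7/9.

7/9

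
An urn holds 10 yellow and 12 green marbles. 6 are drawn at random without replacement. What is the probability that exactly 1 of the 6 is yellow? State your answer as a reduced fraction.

Total number of selections: C(22,6) = 74613.
Selections with exactly 1 yellow: choose 1 of the 10 yellow and 5 of the 12 green, C(10,1)·C(12,5) = 10·792 = 7920.
Probability = 7920/74613 = 240/2261.

240/2261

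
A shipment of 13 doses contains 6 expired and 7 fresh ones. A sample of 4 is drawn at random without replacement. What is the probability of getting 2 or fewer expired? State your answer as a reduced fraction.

112/143

There are C(13,4) = 715 ways to choose the 4.
Count the complement (more than 2 expired): C(6,3)·C(7,1) + C(6,4)·C(7,0) = 140 + 15 = 155.
Probability = 1 − 155/715 = 560/715 = 112/143.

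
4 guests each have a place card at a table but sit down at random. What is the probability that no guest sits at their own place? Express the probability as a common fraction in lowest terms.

3/8

There are 4! = 24 seatings.
By inclusion-exclusion, seatings with no fixed points: C(4,0)·4! − C(4,1)·3! + C(4,2)·2! − C(4,3)·1! + C(4,4)·0! = 9.
Probability = 9/24 = 3/8.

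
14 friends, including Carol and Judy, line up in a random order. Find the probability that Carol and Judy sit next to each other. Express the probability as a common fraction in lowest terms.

1/7

There are 14! = 87178291200 arrangements.
Treat Carol and Judy as a block: 13! arrangements of the blocks × 2 orders within the block = 2·6227020800 = 12454041600.
Probability = 12454041600/87178291200 = 1/7.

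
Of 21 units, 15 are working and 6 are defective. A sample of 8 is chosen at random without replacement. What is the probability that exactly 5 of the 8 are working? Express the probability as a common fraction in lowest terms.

Total number of selections: C(21,8) = 203490.
Selections with exactly 5 working: choose 5 of the 15 working and 3 of the 6 defective, C(15,5)·C(6,3) = 3003·20 = 60060.
Probability = 60060/203490 = 286/969.

286/969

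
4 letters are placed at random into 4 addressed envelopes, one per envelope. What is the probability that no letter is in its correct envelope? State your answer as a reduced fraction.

3/8

There are 4! = 24 assignments.
By inclusion-exclusion, assignments with no fixed points: C(4,0)·4! − C(4,1)·3! + C(4,2)·2! − C(4,3)·1! + C(4,4)·0! = 9.
Probability = 9/24 = 3/8.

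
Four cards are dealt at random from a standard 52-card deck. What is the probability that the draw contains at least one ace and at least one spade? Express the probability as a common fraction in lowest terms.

There are C(52,4) = 270725 possible draws.
By inclusion-exclusion on the complements, draws missing all aces or all spades: C(48,4) + C(39,4) − C(36,4) = 194580 + 82251 − 58905 = 217926.
So draws with at least one of each: 270725 − 217926 = 52799, probability 52799/270725.

52799/270725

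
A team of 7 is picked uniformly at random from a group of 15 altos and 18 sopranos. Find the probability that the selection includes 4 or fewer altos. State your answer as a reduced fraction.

782/899

There are C(33,7) = 4272048 ways to choose the 7.
Count the complement (more than 4 altos): C(15,5)·C(18,2) + C(15,6)·C(18,1) + C(15,7)·C(18,0) = 459459 + 90090 + 6435 = 555984.
Probability = 1 − 555984/4272048 = 3716064/4272048 = 782/899.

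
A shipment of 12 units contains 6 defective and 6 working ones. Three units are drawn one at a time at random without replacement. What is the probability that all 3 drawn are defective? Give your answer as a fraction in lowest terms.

1/11

Multiply the conditional probabilities at each draw: 6/12 · 5/11 · 4/10 = 120/1320 = 1/11.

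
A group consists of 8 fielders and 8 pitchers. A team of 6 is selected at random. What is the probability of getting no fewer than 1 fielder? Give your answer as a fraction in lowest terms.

There are C(16,6) = 8008 ways to choose the 6.
The complement is all 6 are pitchers: C(8,6) = 28.
Probability = 1 − 28/8008 = 7980/8008 = 285/286.

285/286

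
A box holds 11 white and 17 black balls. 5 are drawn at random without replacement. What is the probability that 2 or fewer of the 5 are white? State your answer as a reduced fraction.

323/455

There are C(28,5) = 98280 ways to choose the 5.
Favorable selections (2 or fewer white): C(11,0)·C(17,5) + C(11,1)·C(17,4) + C(11,2)·C(17,3) = 6188 + 26180 + 37400 = 69768.
Probability = 69768/98280 = 323/455.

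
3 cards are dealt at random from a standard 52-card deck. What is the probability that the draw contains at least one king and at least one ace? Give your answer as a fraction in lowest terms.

There are C(52,3) = 22100 possible draws.
By inclusion-exclusion on the complements, draws missing all kings or all aces: C(48,3) + C(48,3) − C(44,3) = 17296 + 17296 − 13244 = 21348.
So draws with at least one of each: 22100 − 21348 = 752, probability 752/22100 = 188/5525.

188/5525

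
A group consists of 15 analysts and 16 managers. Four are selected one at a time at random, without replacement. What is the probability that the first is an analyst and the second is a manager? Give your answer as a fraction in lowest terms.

8/31

Multiply the conditional probabilities at each draw: 15/31 · 16/30 = 240/930 = 8/31.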